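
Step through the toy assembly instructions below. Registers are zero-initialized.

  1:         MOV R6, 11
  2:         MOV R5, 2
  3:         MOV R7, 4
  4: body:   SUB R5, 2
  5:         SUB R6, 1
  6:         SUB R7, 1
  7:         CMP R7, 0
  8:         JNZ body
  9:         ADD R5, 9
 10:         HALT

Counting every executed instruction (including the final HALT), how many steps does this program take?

25

after MOV R6, 11: R6=11
after MOV R5, 2: R5=2
after MOV R7, 4: R7=4
after SUB R5, 2: R5=2-2=0
after SUB R6, 1: R6=11-1=10
after SUB R7, 1: R7=4-1=3
CMP R7, 0  (cmp 3,0)
JNZ body: taken
after SUB R5, 2: R5=0-2=-2
after SUB R6, 1: R6=10-1=9
after SUB R7, 1: R7=3-1=2
CMP R7, 0  (cmp 2,0)
JNZ body: taken
after SUB R5, 2: R5=(-2)-2=-4
after SUB R6, 1: R6=9-1=8
after SUB R7, 1: R7=2-1=1
CMP R7, 0  (cmp 1,0)
JNZ body: taken
after SUB R5, 2: R5=(-4)-2=-6
after SUB R6, 1: R6=8-1=7
after SUB R7, 1: R7=1-1=0
CMP R7, 0  (cmp 0,0)
JNZ body: not taken
after ADD R5, 9: R5=(-6)+9=3
halt.
Total executed instructions: 25.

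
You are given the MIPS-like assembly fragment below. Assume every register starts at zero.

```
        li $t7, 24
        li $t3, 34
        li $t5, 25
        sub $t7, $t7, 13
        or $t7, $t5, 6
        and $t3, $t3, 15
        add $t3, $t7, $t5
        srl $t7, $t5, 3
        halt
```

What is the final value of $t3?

after li $t7, 24: $t7=24
after li $t3, 34: $t3=34
after li $t5, 25: $t5=25
after sub $t7, $t7, 13: $t7=24-13=11
after or $t7, $t5, 6: $t7=25|6=31
after and $t3, $t3, 15: $t3=34&15=2
after add $t3, $t7, $t5: $t3=31+25=56
after srl $t7, $t5, 3: $t7=25>>3=3
halt.

56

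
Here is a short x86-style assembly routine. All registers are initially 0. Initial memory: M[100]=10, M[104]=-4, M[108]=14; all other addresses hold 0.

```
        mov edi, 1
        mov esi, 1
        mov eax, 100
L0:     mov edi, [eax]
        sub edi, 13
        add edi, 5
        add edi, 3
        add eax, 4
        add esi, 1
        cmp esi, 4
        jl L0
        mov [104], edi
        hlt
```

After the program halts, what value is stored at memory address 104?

mov edi, 1 → edi=1
mov esi, 1 → esi=1
mov eax, 100 → eax=100
mov edi, [eax] → edi=M[100]=10
sub edi, 13 → edi=10-13=-3
add edi, 5 → edi=(-3)+5=2
add edi, 3 → edi=2+3=5
add eax, 4 → eax=100+4=104
add esi, 1 → esi=1+1=2
cmp esi, 4  (cmp 2,4)
jl L0: taken
mov edi, [eax] → edi=M[104]=-4
sub edi, 13 → edi=(-4)-13=-17
add edi, 5 → edi=(-17)+5=-12
add edi, 3 → edi=(-12)+3=-9
add eax, 4 → eax=104+4=108
add esi, 1 → esi=2+1=3
cmp esi, 4  (cmp 3,4)
jl L0: taken
mov edi, [eax] → edi=M[108]=14
sub edi, 13 → edi=14-13=1
add edi, 5 → edi=1+5=6
add edi, 3 → edi=6+3=9
add eax, 4 → eax=108+4=112
add esi, 1 → esi=3+1=4
cmp esi, 4  (cmp 4,4)
jl L0: not taken
mov [104], edi → M[104]=9
halt.

9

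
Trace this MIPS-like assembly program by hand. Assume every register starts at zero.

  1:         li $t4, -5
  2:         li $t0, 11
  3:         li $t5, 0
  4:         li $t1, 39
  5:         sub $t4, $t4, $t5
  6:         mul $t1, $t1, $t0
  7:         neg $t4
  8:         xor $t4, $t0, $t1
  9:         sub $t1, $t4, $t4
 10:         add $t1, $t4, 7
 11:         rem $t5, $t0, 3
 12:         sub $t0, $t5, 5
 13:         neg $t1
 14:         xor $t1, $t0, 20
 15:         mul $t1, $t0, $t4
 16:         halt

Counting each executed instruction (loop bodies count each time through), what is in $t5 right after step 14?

after li $t4, -5: $t4=-5
after li $t0, 11: $t0=11
after li $t5, 0: $t5=0
after li $t1, 39: $t1=39
after sub $t4, $t4, $t5: $t4=(-5)-0=-5
after mul $t1, $t1, $t0: $t1=39*11=429
after neg $t4: $t4=-(-5)=5
after xor $t4, $t0, $t1: $t4=11^429=422
after sub $t1, $t4, $t4: $t1=422-422=0
after add $t1, $t4, 7: $t1=422+7=429
after rem $t5, $t0, 3: $t5=11%3=2
after sub $t0, $t5, 5: $t0=2-5=-3
after neg $t1: $t1=-(429)=-429
after xor $t1, $t0, 20: $t1=(-3)^20=-23
After step 14: $t5 = 2.

2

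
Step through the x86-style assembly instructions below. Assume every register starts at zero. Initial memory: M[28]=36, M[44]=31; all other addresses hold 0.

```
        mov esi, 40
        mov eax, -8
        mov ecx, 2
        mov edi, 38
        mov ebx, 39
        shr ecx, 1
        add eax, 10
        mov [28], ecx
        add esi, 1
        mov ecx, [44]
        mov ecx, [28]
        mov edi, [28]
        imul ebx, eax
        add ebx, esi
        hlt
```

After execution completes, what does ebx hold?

mov esi, 40 → esi=40
mov eax, -8 → eax=-8
mov ecx, 2 → ecx=2
mov edi, 38 → edi=38
mov ebx, 39 → ebx=39
shr ecx, 1 → ecx=2>>1=1
add eax, 10 → eax=(-8)+10=2
mov [28], ecx → M[28]=1
add esi, 1 → esi=40+1=41
mov ecx, [44] → ecx=M[44]=31
mov ecx, [28] → ecx=M[28]=1
mov edi, [28] → edi=M[28]=1
imul ebx, eax → ebx=39*2=78
add ebx, esi → ebx=78+41=119
halt.

119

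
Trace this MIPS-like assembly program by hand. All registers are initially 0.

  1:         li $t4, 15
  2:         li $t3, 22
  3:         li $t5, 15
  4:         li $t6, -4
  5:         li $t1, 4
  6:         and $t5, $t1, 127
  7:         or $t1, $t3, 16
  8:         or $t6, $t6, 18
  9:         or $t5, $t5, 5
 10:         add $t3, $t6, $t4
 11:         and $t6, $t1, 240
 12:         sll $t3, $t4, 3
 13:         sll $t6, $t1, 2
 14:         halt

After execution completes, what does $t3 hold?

120

li $t4, 15 → $t4=15
li $t3, 22 → $t3=22
li $t5, 15 → $t5=15
li $t6, -4 → $t6=-4
li $t1, 4 → $t1=4
and $t5, $t1, 127 → $t5=4&127=4
or $t1, $t3, 16 → $t1=22|16=22
or $t6, $t6, 18 → $t6=(-4)|18=-2
or $t5, $t5, 5 → $t5=4|5=5
add $t3, $t6, $t4 → $t3=(-2)+15=13
and $t6, $t1, 240 → $t6=22&240=16
sll $t3, $t4, 3 → $t3=15<<3=120
sll $t6, $t1, 2 → $t6=22<<2=88
halt.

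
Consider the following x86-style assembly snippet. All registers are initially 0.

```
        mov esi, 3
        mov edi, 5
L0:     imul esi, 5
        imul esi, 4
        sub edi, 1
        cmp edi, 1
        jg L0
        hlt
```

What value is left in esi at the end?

480000

after mov esi, 3: esi=3
after mov edi, 5: edi=5
after imul esi, 5: esi=3*5=15
after imul esi, 4: esi=15*4=60
after sub edi, 1: edi=5-1=4
cmp edi, 1  (cmp 4,1)
jg L0: taken
after imul esi, 5: esi=60*5=300
after imul esi, 4: esi=300*4=1200
after sub edi, 1: edi=4-1=3
cmp edi, 1  (cmp 3,1)
jg L0: taken
after imul esi, 5: esi=1200*5=6000
after imul esi, 4: esi=6000*4=24000
after sub edi, 1: edi=3-1=2
cmp edi, 1  (cmp 2,1)
jg L0: taken
after imul esi, 5: esi=24000*5=120000
after imul esi, 4: esi=120000*4=480000
after sub edi, 1: edi=2-1=1
cmp edi, 1  (cmp 1,1)
jg L0: not taken
halt.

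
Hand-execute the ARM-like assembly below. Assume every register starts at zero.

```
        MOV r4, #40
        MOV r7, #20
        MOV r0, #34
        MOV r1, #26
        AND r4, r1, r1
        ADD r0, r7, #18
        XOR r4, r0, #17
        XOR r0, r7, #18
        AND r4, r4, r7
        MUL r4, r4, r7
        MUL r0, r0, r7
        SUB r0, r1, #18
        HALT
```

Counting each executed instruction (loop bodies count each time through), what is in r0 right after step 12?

r4=40
r7=20
r0=34
r1=26
r4=26&26=26
r0=20+18=38
r4=38^17=55
r0=20^18=6
r4=55&20=20
r4=20*20=400
r0=6*20=120
r0=26-18=8
After step 12: r0 = 8.

8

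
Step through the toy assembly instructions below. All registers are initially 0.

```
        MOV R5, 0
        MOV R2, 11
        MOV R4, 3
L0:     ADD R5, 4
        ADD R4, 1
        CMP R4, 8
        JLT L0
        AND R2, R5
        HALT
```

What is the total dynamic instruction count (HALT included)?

R5=0
R2=11
R4=3
R5=0+4=4
R4=3+1=4
CMP R4, 8  (cmp 4,8)
JLT L0: taken
R5=4+4=8
R4=4+1=5
CMP R4, 8  (cmp 5,8)
JLT L0: taken
R5=8+4=12
R4=5+1=6
CMP R4, 8  (cmp 6,8)
JLT L0: taken
R5=12+4=16
R4=6+1=7
CMP R4, 8  (cmp 7,8)
JLT L0: taken
R5=16+4=20
R4=7+1=8
CMP R4, 8  (cmp 8,8)
JLT L0: not taken
R2=11&20=0
halt.
Total executed instructions: 25.

25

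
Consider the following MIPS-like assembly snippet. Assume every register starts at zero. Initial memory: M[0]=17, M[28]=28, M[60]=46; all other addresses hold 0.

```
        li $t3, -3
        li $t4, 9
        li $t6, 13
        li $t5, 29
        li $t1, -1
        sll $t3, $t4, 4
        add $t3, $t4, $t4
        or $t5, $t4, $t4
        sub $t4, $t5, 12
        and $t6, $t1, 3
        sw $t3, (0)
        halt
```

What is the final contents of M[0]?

after li $t3, -3: $t3=-3
after li $t4, 9: $t4=9
after li $t6, 13: $t6=13
after li $t5, 29: $t5=29
after li $t1, -1: $t1=-1
after sll $t3, $t4, 4: $t3=9<<4=144
after add $t3, $t4, $t4: $t3=9+9=18
after or $t5, $t4, $t4: $t5=9|9=9
after sub $t4, $t5, 12: $t4=9-12=-3
after and $t6, $t1, 3: $t6=(-1)&3=3
sw $t3, (0) → M[0]=18
halt.

18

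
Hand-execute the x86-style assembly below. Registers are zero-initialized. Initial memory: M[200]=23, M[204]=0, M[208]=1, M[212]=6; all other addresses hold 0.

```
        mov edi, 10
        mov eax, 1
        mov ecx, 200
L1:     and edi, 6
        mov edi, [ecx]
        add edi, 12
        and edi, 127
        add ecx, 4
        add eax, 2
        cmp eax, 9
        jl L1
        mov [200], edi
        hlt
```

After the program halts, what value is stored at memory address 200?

edi=10
eax=1
ecx=200
edi=10&6=2
edi=M[200]=23
edi=23+12=35
edi=35&127=35
ecx=200+4=204
eax=1+2=3
cmp eax, 9  (cmp 3,9)
jl L1: taken
edi=35&6=2
edi=M[204]=0
edi=0+12=12
edi=12&127=12
ecx=204+4=208
eax=3+2=5
cmp eax, 9  (cmp 5,9)
jl L1: taken
edi=12&6=4
edi=M[208]=1
edi=1+12=13
edi=13&127=13
ecx=208+4=212
eax=5+2=7
cmp eax, 9  (cmp 7,9)
jl L1: taken
edi=13&6=4
edi=M[212]=6
edi=6+12=18
edi=18&127=18
ecx=212+4=216
eax=7+2=9
cmp eax, 9  (cmp 9,9)
jl L1: not taken
mov [200], edi → M[200]=18
halt.

18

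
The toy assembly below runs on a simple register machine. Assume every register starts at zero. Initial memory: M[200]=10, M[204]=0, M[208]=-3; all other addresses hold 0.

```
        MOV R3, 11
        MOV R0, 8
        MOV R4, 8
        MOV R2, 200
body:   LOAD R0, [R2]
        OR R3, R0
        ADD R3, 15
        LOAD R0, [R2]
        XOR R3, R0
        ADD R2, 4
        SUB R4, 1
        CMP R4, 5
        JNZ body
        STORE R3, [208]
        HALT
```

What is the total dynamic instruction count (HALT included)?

MOV R3, 11 → R3=11
MOV R0, 8 → R0=8
MOV R4, 8 → R4=8
MOV R2, 200 → R2=200
LOAD R0, [R2] → R0=M[200]=10
OR R3, R0 → R3=11|10=11
ADD R3, 15 → R3=11+15=26
LOAD R0, [R2] → R0=M[200]=10
XOR R3, R0 → R3=26^10=16
ADD R2, 4 → R2=200+4=204
SUB R4, 1 → R4=8-1=7
CMP R4, 5  (cmp 7,5)
JNZ body: taken
LOAD R0, [R2] → R0=M[204]=0
OR R3, R0 → R3=16|0=16
ADD R3, 15 → R3=16+15=31
LOAD R0, [R2] → R0=M[204]=0
XOR R3, R0 → R3=31^0=31
ADD R2, 4 → R2=204+4=208
SUB R4, 1 → R4=7-1=6
CMP R4, 5  (cmp 6,5)
JNZ body: taken
LOAD R0, [R2] → R0=M[208]=-3
OR R3, R0 → R3=31|(-3)=-1
ADD R3, 15 → R3=(-1)+15=14
LOAD R0, [R2] → R0=M[208]=-3
XOR R3, R0 → R3=14^(-3)=-13
ADD R2, 4 → R2=208+4=212
SUB R4, 1 → R4=6-1=5
CMP R4, 5  (cmp 5,5)
JNZ body: not taken
STORE R3, [208] → M[208]=-13
halt.
Total executed instructions: 33.

33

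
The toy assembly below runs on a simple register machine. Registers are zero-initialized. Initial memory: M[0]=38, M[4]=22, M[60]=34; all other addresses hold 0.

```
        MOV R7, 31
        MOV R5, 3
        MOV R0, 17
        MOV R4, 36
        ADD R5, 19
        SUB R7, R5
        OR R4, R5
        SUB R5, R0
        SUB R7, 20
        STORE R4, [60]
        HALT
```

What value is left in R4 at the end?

54

after MOV R7, 31: R7=31
after MOV R5, 3: R5=3
after MOV R0, 17: R0=17
after MOV R4, 36: R4=36
after ADD R5, 19: R5=3+19=22
after SUB R7, R5: R7=31-22=9
after OR R4, R5: R4=36|22=54
after SUB R5, R0: R5=22-17=5
after SUB R7, 20: R7=9-20=-11
STORE R4, [60] → M[60]=54
halt.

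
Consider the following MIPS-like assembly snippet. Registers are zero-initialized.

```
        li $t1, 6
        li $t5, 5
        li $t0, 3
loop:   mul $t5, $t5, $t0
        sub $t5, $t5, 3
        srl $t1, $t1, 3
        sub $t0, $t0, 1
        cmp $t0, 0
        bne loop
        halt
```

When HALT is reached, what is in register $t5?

18

li $t1, 6 → $t1=6
li $t5, 5 → $t5=5
li $t0, 3 → $t0=3
mul $t5, $t5, $t0 → $t5=5*3=15
sub $t5, $t5, 3 → $t5=15-3=12
srl $t1, $t1, 3 → $t1=6>>3=0
sub $t0, $t0, 1 → $t0=3-1=2
cmp $t0, 0  (cmp 2,0)
bne loop: taken
mul $t5, $t5, $t0 → $t5=12*2=24
sub $t5, $t5, 3 → $t5=24-3=21
srl $t1, $t1, 3 → $t1=0>>3=0
sub $t0, $t0, 1 → $t0=2-1=1
cmp $t0, 0  (cmp 1,0)
bne loop: taken
mul $t5, $t5, $t0 → $t5=21*1=21
sub $t5, $t5, 3 → $t5=21-3=18
srl $t1, $t1, 3 → $t1=0>>3=0
sub $t0, $t0, 1 → $t0=1-1=0
cmp $t0, 0  (cmp 0,0)
bne loop: not taken
halt.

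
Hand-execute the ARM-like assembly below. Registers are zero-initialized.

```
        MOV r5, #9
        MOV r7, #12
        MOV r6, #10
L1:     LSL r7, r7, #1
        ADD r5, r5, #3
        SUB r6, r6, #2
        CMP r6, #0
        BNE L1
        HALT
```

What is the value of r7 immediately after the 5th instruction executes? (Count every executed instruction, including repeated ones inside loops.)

MOV r5, #9 → r5=9
MOV r7, #12 → r7=12
MOV r6, #10 → r6=10
LSL r7, r7, #1 → r7=12<<1=24
ADD r5, r5, #3 → r5=9+3=12
After step 5: r7 = 24.

24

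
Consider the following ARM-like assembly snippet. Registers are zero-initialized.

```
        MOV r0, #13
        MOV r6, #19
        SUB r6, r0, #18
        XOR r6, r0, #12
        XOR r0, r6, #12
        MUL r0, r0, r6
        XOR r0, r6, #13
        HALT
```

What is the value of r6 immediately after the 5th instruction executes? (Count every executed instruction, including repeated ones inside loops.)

1

after MOV r0, #13: r0=13
after MOV r6, #19: r6=19
after SUB r6, r0, #18: r6=13-18=-5
after XOR r6, r0, #12: r6=13^12=1
after XOR r0, r6, #12: r0=1^12=13
After step 5: r6 = 1.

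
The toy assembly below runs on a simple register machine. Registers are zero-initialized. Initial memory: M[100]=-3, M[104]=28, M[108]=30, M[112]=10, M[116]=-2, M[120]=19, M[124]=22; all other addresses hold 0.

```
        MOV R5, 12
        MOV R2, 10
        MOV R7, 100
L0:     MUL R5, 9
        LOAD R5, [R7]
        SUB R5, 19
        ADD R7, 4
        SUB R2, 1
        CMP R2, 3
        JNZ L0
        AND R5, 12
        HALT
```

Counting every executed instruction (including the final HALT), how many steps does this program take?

after MOV R5, 12: R5=12
after MOV R2, 10: R2=10
after MOV R7, 100: R7=100
after MUL R5, 9: R5=12*9=108
after LOAD R5, [R7]: R5=M[100]=-3
after SUB R5, 19: R5=(-3)-19=-22
after ADD R7, 4: R7=100+4=104
after SUB R2, 1: R2=10-1=9
CMP R2, 3  (cmp 9,3)
JNZ L0: taken
after MUL R5, 9: R5=(-22)*9=-198
after LOAD R5, [R7]: R5=M[104]=28
after SUB R5, 19: R5=28-19=9
after ADD R7, 4: R7=104+4=108
after SUB R2, 1: R2=9-1=8
CMP R2, 3  (cmp 8,3)
JNZ L0: taken
after MUL R5, 9: R5=9*9=81
after LOAD R5, [R7]: R5=M[108]=30
after SUB R5, 19: R5=30-19=11
after ADD R7, 4: R7=108+4=112
after SUB R2, 1: R2=8-1=7
CMP R2, 3  (cmp 7,3)
JNZ L0: taken
after MUL R5, 9: R5=11*9=99
after LOAD R5, [R7]: R5=M[112]=10
after SUB R5, 19: R5=10-19=-9
after ADD R7, 4: R7=112+4=116
after SUB R2, 1: R2=7-1=6
CMP R2, 3  (cmp 6,3)
JNZ L0: taken
after MUL R5, 9: R5=(-9)*9=-81
after LOAD R5, [R7]: R5=M[116]=-2
after SUB R5, 19: R5=(-2)-19=-21
after ADD R7, 4: R7=116+4=120
after SUB R2, 1: R2=6-1=5
CMP R2, 3  (cmp 5,3)
JNZ L0: taken
after MUL R5, 9: R5=(-21)*9=-189
after LOAD R5, [R7]: R5=M[120]=19
after SUB R5, 19: R5=19-19=0
after ADD R7, 4: R7=120+4=124
after SUB R2, 1: R2=5-1=4
CMP R2, 3  (cmp 4,3)
JNZ L0: taken
after MUL R5, 9: R5=0*9=0
after LOAD R5, [R7]: R5=M[124]=22
after SUB R5, 19: R5=22-19=3
after ADD R7, 4: R7=124+4=128
after SUB R2, 1: R2=4-1=3
CMP R2, 3  (cmp 3,3)
JNZ L0: not taken
after AND R5, 12: R5=3&12=0
halt.
Total executed instructions: 54.

54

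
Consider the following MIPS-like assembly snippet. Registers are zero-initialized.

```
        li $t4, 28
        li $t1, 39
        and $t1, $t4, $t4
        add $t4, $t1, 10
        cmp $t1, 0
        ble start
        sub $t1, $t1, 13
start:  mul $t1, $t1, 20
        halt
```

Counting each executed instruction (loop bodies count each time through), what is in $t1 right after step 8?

300

$t4=28
$t1=39
$t1=28&28=28
$t4=28+10=38
cmp $t1, 0  (cmp 28,0)
ble start: not taken
$t1=28-13=15
$t1=15*20=300
After step 8: $t1 = 300.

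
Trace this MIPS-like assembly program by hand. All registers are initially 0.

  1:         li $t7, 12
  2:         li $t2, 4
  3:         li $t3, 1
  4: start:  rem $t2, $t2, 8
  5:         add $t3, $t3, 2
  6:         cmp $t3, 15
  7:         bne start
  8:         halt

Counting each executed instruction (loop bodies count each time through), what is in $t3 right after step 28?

13

$t7=12
$t2=4
$t3=1
$t2=4%8=4
$t3=1+2=3
cmp $t3, 15  (cmp 3,15)
bne start: taken
$t2=4%8=4
$t3=3+2=5
cmp $t3, 15  (cmp 5,15)
bne start: taken
$t2=4%8=4
$t3=5+2=7
cmp $t3, 15  (cmp 7,15)
bne start: taken
$t2=4%8=4
$t3=7+2=9
cmp $t3, 15  (cmp 9,15)
bne start: taken
$t2=4%8=4
$t3=9+2=11
cmp $t3, 15  (cmp 11,15)
bne start: taken
$t2=4%8=4
$t3=11+2=13
cmp $t3, 15  (cmp 13,15)
bne start: taken
$t2=4%8=4
After step 28: $t3 = 13.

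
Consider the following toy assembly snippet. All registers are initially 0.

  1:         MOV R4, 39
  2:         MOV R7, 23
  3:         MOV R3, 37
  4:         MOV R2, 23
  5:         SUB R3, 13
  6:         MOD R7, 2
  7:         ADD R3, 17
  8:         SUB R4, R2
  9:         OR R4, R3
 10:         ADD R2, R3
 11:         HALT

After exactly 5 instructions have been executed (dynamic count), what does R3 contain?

after MOV R4, 39: R4=39
after MOV R7, 23: R7=23
after MOV R3, 37: R3=37
after MOV R2, 23: R2=23
after SUB R3, 13: R3=37-13=24
After step 5: R3 = 24.

24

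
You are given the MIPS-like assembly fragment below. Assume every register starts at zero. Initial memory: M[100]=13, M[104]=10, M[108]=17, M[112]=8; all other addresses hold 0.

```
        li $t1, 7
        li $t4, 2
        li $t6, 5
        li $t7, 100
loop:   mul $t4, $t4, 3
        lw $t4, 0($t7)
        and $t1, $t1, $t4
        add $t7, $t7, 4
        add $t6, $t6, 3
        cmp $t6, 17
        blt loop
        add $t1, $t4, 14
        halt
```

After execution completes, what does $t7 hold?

after li $t1, 7: $t1=7
after li $t4, 2: $t4=2
after li $t6, 5: $t6=5
after li $t7, 100: $t7=100
after mul $t4, $t4, 3: $t4=2*3=6
after lw $t4, 0($t7): $t4=M[100]=13
after and $t1, $t1, $t4: $t1=7&13=5
after add $t7, $t7, 4: $t7=100+4=104
after add $t6, $t6, 3: $t6=5+3=8
cmp $t6, 17  (cmp 8,17)
blt loop: taken
after mul $t4, $t4, 3: $t4=13*3=39
after lw $t4, 0($t7): $t4=M[104]=10
after and $t1, $t1, $t4: $t1=5&10=0
after add $t7, $t7, 4: $t7=104+4=108
after add $t6, $t6, 3: $t6=8+3=11
cmp $t6, 17  (cmp 11,17)
blt loop: taken
after mul $t4, $t4, 3: $t4=10*3=30
after lw $t4, 0($t7): $t4=M[108]=17
after and $t1, $t1, $t4: $t1=0&17=0
after add $t7, $t7, 4: $t7=108+4=112
after add $t6, $t6, 3: $t6=11+3=14
cmp $t6, 17  (cmp 14,17)
blt loop: taken
after mul $t4, $t4, 3: $t4=17*3=51
after lw $t4, 0($t7): $t4=M[112]=8
after and $t1, $t1, $t4: $t1=0&8=0
after add $t7, $t7, 4: $t7=112+4=116
after add $t6, $t6, 3: $t6=14+3=17
cmp $t6, 17  (cmp 17,17)
blt loop: not taken
after add $t1, $t4, 14: $t1=8+14=22
halt.

116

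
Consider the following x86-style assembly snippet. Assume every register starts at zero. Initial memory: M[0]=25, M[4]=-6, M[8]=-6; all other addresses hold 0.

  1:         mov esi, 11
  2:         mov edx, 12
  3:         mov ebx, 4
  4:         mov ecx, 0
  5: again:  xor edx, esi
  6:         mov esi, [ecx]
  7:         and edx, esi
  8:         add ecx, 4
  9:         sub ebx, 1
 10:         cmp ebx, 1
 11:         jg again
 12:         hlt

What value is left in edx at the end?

mov esi, 11 → esi=11
mov edx, 12 → edx=12
mov ebx, 4 → ebx=4
mov ecx, 0 → ecx=0
xor edx, esi → edx=12^11=7
mov esi, [ecx] → esi=M[0]=25
and edx, esi → edx=7&25=1
add ecx, 4 → ecx=0+4=4
sub ebx, 1 → ebx=4-1=3
cmp ebx, 1  (cmp 3,1)
jg again: taken
xor edx, esi → edx=1^25=24
mov esi, [ecx] → esi=M[4]=-6
and edx, esi → edx=24&(-6)=24
add ecx, 4 → ecx=4+4=8
sub ebx, 1 → ebx=3-1=2
cmp ebx, 1  (cmp 2,1)
jg again: taken
xor edx, esi → edx=24^(-6)=-30
mov esi, [ecx] → esi=M[8]=-6
and edx, esi → edx=(-30)&(-6)=-30
add ecx, 4 → ecx=8+4=12
sub ebx, 1 → ebx=2-1=1
cmp ebx, 1  (cmp 1,1)
jg again: not taken
halt.

-30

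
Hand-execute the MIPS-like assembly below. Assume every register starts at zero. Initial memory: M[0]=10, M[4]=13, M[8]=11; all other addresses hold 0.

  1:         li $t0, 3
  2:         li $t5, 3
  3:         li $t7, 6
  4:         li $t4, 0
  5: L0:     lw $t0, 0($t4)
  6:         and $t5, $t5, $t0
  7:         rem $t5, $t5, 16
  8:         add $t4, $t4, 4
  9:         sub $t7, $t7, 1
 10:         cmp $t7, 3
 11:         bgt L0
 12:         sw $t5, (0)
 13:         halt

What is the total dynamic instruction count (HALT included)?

27

after li $t0, 3: $t0=3
after li $t5, 3: $t5=3
after li $t7, 6: $t7=6
after li $t4, 0: $t4=0
after lw $t0, 0($t4): $t0=M[0]=10
after and $t5, $t5, $t0: $t5=3&10=2
after rem $t5, $t5, 16: $t5=2%16=2
after add $t4, $t4, 4: $t4=0+4=4
after sub $t7, $t7, 1: $t7=6-1=5
cmp $t7, 3  (cmp 5,3)
bgt L0: taken
after lw $t0, 0($t4): $t0=M[4]=13
after and $t5, $t5, $t0: $t5=2&13=0
after rem $t5, $t5, 16: $t5=0%16=0
after add $t4, $t4, 4: $t4=4+4=8
after sub $t7, $t7, 1: $t7=5-1=4
cmp $t7, 3  (cmp 4,3)
bgt L0: taken
after lw $t0, 0($t4): $t0=M[8]=11
after and $t5, $t5, $t0: $t5=0&11=0
after rem $t5, $t5, 16: $t5=0%16=0
after add $t4, $t4, 4: $t4=8+4=12
after sub $t7, $t7, 1: $t7=4-1=3
cmp $t7, 3  (cmp 3,3)
bgt L0: not taken
sw $t5, (0) → M[0]=0
halt.
Total executed instructions: 27.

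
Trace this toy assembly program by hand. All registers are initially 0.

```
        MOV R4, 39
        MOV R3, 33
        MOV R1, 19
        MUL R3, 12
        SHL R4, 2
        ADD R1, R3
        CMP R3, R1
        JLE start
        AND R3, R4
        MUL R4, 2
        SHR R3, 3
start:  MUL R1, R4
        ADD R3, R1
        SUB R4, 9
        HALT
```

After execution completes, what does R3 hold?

65136

after MOV R4, 39: R4=39
after MOV R3, 33: R3=33
after MOV R1, 19: R1=19
after MUL R3, 12: R3=33*12=396
after SHL R4, 2: R4=39<<2=156
after ADD R1, R3: R1=19+396=415
CMP R3, R1  (cmp 396,415)
JLE start: taken
after MUL R1, R4: R1=415*156=64740
after ADD R3, R1: R3=396+64740=65136
after SUB R4, 9: R4=156-9=147
halt.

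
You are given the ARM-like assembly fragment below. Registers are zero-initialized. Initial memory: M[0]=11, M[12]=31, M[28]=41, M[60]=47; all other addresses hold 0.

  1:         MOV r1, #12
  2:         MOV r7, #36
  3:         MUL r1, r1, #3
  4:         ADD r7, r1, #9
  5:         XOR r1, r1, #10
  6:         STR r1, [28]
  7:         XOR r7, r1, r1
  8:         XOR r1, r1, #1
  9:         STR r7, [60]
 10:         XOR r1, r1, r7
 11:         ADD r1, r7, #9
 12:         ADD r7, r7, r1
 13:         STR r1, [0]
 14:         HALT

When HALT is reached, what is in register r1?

after MOV r1, #12: r1=12
after MOV r7, #36: r7=36
after MUL r1, r1, #3: r1=12*3=36
after ADD r7, r1, #9: r7=36+9=45
after XOR r1, r1, #10: r1=36^10=46
STR r1, [28] → M[28]=46
after XOR r7, r1, r1: r7=46^46=0
after XOR r1, r1, #1: r1=46^1=47
STR r7, [60] → M[60]=0
after XOR r1, r1, r7: r1=47^0=47
after ADD r1, r7, #9: r1=0+9=9
after ADD r7, r7, r1: r7=0+9=9
STR r1, [0] → M[0]=9
halt.

9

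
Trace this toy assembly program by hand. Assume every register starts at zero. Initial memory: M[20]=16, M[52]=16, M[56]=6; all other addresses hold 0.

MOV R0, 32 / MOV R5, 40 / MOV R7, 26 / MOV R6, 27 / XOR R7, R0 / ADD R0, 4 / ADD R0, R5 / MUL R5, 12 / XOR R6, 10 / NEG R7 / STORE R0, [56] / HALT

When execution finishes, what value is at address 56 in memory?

after MOV R0, 32: R0=32
after MOV R5, 40: R5=40
after MOV R7, 26: R7=26
after MOV R6, 27: R6=27
after XOR R7, R0: R7=26^32=58
after ADD R0, 4: R0=32+4=36
after ADD R0, R5: R0=36+40=76
after MUL R5, 12: R5=40*12=480
after XOR R6, 10: R6=27^10=17
after NEG R7: R7=-(58)=-58
STORE R0, [56] → M[56]=76
halt.

76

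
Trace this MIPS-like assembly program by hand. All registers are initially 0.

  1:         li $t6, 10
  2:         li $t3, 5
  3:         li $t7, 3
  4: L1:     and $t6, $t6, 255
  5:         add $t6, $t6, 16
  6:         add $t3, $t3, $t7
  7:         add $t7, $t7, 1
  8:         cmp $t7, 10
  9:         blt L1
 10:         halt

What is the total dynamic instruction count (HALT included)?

li $t6, 10 → $t6=10
li $t3, 5 → $t3=5
li $t7, 3 → $t7=3
and $t6, $t6, 255 → $t6=10&255=10
add $t6, $t6, 16 → $t6=10+16=26
add $t3, $t3, $t7 → $t3=5+3=8
add $t7, $t7, 1 → $t7=3+1=4
cmp $t7, 10  (cmp 4,10)
blt L1: taken
and $t6, $t6, 255 → $t6=26&255=26
add $t6, $t6, 16 → $t6=26+16=42
add $t3, $t3, $t7 → $t3=8+4=12
add $t7, $t7, 1 → $t7=4+1=5
cmp $t7, 10  (cmp 5,10)
blt L1: taken
and $t6, $t6, 255 → $t6=42&255=42
add $t6, $t6, 16 → $t6=42+16=58
add $t3, $t3, $t7 → $t3=12+5=17
add $t7, $t7, 1 → $t7=5+1=6
cmp $t7, 10  (cmp 6,10)
blt L1: taken
and $t6, $t6, 255 → $t6=58&255=58
add $t6, $t6, 16 → $t6=58+16=74
add $t3, $t3, $t7 → $t3=17+6=23
add $t7, $t7, 1 → $t7=6+1=7
cmp $t7, 10  (cmp 7,10)
blt L1: taken
and $t6, $t6, 255 → $t6=74&255=74
add $t6, $t6, 16 → $t6=74+16=90
add $t3, $t3, $t7 → $t3=23+7=30
add $t7, $t7, 1 → $t7=7+1=8
cmp $t7, 10  (cmp 8,10)
blt L1: taken
and $t6, $t6, 255 → $t6=90&255=90
add $t6, $t6, 16 → $t6=90+16=106
add $t3, $t3, $t7 → $t3=30+8=38
add $t7, $t7, 1 → $t7=8+1=9
cmp $t7, 10  (cmp 9,10)
blt L1: taken
and $t6, $t6, 255 → $t6=106&255=106
add $t6, $t6, 16 → $t6=106+16=122
add $t3, $t3, $t7 → $t3=38+9=47
add $t7, $t7, 1 → $t7=9+1=10
cmp $t7, 10  (cmp 10,10)
blt L1: not taken
halt.
Total executed instructions: 46.

46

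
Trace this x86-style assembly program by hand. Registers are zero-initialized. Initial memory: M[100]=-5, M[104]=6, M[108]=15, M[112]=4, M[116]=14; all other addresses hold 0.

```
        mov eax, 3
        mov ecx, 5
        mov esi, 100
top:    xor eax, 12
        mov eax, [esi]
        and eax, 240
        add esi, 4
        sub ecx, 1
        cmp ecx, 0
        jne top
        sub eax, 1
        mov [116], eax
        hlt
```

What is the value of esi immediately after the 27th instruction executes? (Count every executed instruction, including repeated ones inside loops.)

mov eax, 3 → eax=3
mov ecx, 5 → ecx=5
mov esi, 100 → esi=100
xor eax, 12 → eax=3^12=15
mov eax, [esi] → eax=M[100]=-5
and eax, 240 → eax=(-5)&240=240
add esi, 4 → esi=100+4=104
sub ecx, 1 → ecx=5-1=4
cmp ecx, 0  (cmp 4,0)
jne top: taken
xor eax, 12 → eax=240^12=252
mov eax, [esi] → eax=M[104]=6
and eax, 240 → eax=6&240=0
add esi, 4 → esi=104+4=108
sub ecx, 1 → ecx=4-1=3
cmp ecx, 0  (cmp 3,0)
jne top: taken
xor eax, 12 → eax=0^12=12
mov eax, [esi] → eax=M[108]=15
and eax, 240 → eax=15&240=0
add esi, 4 → esi=108+4=112
sub ecx, 1 → ecx=3-1=2
cmp ecx, 0  (cmp 2,0)
jne top: taken
xor eax, 12 → eax=0^12=12
mov eax, [esi] → eax=M[112]=4
and eax, 240 → eax=4&240=0
After step 27: esi = 112.

112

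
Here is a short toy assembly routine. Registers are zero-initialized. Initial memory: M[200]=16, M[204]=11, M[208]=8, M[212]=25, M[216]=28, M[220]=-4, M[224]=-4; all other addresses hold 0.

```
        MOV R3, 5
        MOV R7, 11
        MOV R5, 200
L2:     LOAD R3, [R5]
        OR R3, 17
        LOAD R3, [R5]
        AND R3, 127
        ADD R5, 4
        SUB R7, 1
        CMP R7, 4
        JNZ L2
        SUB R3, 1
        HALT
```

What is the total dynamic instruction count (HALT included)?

after MOV R3, 5: R3=5
after MOV R7, 11: R7=11
after MOV R5, 200: R5=200
after LOAD R3, [R5]: R3=M[200]=16
after OR R3, 17: R3=16|17=17
after LOAD R3, [R5]: R3=M[200]=16
after AND R3, 127: R3=16&127=16
after ADD R5, 4: R5=200+4=204
after SUB R7, 1: R7=11-1=10
CMP R7, 4  (cmp 10,4)
JNZ L2: taken
after LOAD R3, [R5]: R3=M[204]=11
after OR R3, 17: R3=11|17=27
after LOAD R3, [R5]: R3=M[204]=11
after AND R3, 127: R3=11&127=11
after ADD R5, 4: R5=204+4=208
after SUB R7, 1: R7=10-1=9
CMP R7, 4  (cmp 9,4)
JNZ L2: taken
after LOAD R3, [R5]: R3=M[208]=8
after OR R3, 17: R3=8|17=25
after LOAD R3, [R5]: R3=M[208]=8
after AND R3, 127: R3=8&127=8
after ADD R5, 4: R5=208+4=212
after SUB R7, 1: R7=9-1=8
CMP R7, 4  (cmp 8,4)
JNZ L2: taken
after LOAD R3, [R5]: R3=M[212]=25
after OR R3, 17: R3=25|17=25
after LOAD R3, [R5]: R3=M[212]=25
after AND R3, 127: R3=25&127=25
after ADD R5, 4: R5=212+4=216
after SUB R7, 1: R7=8-1=7
CMP R7, 4  (cmp 7,4)
JNZ L2: taken
after LOAD R3, [R5]: R3=M[216]=28
after OR R3, 17: R3=28|17=29
after LOAD R3, [R5]: R3=M[216]=28
after AND R3, 127: R3=28&127=28
after ADD R5, 4: R5=216+4=220
after SUB R7, 1: R7=7-1=6
CMP R7, 4  (cmp 6,4)
JNZ L2: taken
after LOAD R3, [R5]: R3=M[220]=-4
after OR R3, 17: R3=(-4)|17=-3
after LOAD R3, [R5]: R3=M[220]=-4
after AND R3, 127: R3=(-4)&127=124
after ADD R5, 4: R5=220+4=224
after SUB R7, 1: R7=6-1=5
CMP R7, 4  (cmp 5,4)
JNZ L2: taken
after LOAD R3, [R5]: R3=M[224]=-4
after OR R3, 17: R3=(-4)|17=-3
after LOAD R3, [R5]: R3=M[224]=-4
after AND R3, 127: R3=(-4)&127=124
after ADD R5, 4: R5=224+4=228
after SUB R7, 1: R7=5-1=4
CMP R7, 4  (cmp 4,4)
JNZ L2: not taken
after SUB R3, 1: R3=124-1=123
halt.
Total executed instructions: 61.

61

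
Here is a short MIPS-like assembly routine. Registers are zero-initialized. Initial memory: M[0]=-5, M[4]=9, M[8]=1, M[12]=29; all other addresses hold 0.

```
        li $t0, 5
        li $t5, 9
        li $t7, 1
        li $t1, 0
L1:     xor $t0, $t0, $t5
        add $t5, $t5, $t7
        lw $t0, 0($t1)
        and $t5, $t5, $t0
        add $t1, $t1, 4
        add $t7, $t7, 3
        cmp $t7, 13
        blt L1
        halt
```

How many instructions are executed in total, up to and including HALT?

after li $t0, 5: $t0=5
after li $t5, 9: $t5=9
after li $t7, 1: $t7=1
after li $t1, 0: $t1=0
after xor $t0, $t0, $t5: $t0=5^9=12
after add $t5, $t5, $t7: $t5=9+1=10
after lw $t0, 0($t1): $t0=M[0]=-5
after and $t5, $t5, $t0: $t5=10&(-5)=10
after add $t1, $t1, 4: $t1=0+4=4
after add $t7, $t7, 3: $t7=1+3=4
cmp $t7, 13  (cmp 4,13)
blt L1: taken
after xor $t0, $t0, $t5: $t0=(-5)^10=-15
after add $t5, $t5, $t7: $t5=10+4=14
after lw $t0, 0($t1): $t0=M[4]=9
after and $t5, $t5, $t0: $t5=14&9=8
after add $t1, $t1, 4: $t1=4+4=8
after add $t7, $t7, 3: $t7=4+3=7
cmp $t7, 13  (cmp 7,13)
blt L1: taken
after xor $t0, $t0, $t5: $t0=9^8=1
after add $t5, $t5, $t7: $t5=8+7=15
after lw $t0, 0($t1): $t0=M[8]=1
after and $t5, $t5, $t0: $t5=15&1=1
after add $t1, $t1, 4: $t1=8+4=12
after add $t7, $t7, 3: $t7=7+3=10
cmp $t7, 13  (cmp 10,13)
blt L1: taken
after xor $t0, $t0, $t5: $t0=1^1=0
after add $t5, $t5, $t7: $t5=1+10=11
after lw $t0, 0($t1): $t0=M[12]=29
after and $t5, $t5, $t0: $t5=11&29=9
after add $t1, $t1, 4: $t1=12+4=16
after add $t7, $t7, 3: $t7=10+3=13
cmp $t7, 13  (cmp 13,13)
blt L1: not taken
halt.
Total executed instructions: 37.

37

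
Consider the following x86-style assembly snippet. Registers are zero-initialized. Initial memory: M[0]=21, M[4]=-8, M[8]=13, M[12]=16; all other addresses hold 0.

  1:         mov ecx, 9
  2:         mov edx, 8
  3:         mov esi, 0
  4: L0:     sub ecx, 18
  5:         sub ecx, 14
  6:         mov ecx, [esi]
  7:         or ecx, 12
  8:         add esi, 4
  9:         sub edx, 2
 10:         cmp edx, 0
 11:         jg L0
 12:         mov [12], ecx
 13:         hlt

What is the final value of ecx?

28

after mov ecx, 9: ecx=9
after mov edx, 8: edx=8
after mov esi, 0: esi=0
after sub ecx, 18: ecx=9-18=-9
after sub ecx, 14: ecx=(-9)-14=-23
after mov ecx, [esi]: ecx=M[0]=21
after or ecx, 12: ecx=21|12=29
after add esi, 4: esi=0+4=4
after sub edx, 2: edx=8-2=6
cmp edx, 0  (cmp 6,0)
jg L0: taken
after sub ecx, 18: ecx=29-18=11
after sub ecx, 14: ecx=11-14=-3
after mov ecx, [esi]: ecx=M[4]=-8
after or ecx, 12: ecx=(-8)|12=-4
after add esi, 4: esi=4+4=8
after sub edx, 2: edx=6-2=4
cmp edx, 0  (cmp 4,0)
jg L0: taken
after sub ecx, 18: ecx=(-4)-18=-22
after sub ecx, 14: ecx=(-22)-14=-36
after mov ecx, [esi]: ecx=M[8]=13
after or ecx, 12: ecx=13|12=13
after add esi, 4: esi=8+4=12
after sub edx, 2: edx=4-2=2
cmp edx, 0  (cmp 2,0)
jg L0: taken
after sub ecx, 18: ecx=13-18=-5
after sub ecx, 14: ecx=(-5)-14=-19
after mov ecx, [esi]: ecx=M[12]=16
after or ecx, 12: ecx=16|12=28
after add esi, 4: esi=12+4=16
after sub edx, 2: edx=2-2=0
cmp edx, 0  (cmp 0,0)
jg L0: not taken
mov [12], ecx → M[12]=28
halt.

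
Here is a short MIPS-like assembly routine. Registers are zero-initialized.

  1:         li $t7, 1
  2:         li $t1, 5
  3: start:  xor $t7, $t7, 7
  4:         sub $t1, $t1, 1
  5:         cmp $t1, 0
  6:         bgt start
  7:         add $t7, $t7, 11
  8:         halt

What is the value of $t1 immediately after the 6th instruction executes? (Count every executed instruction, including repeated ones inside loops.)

4

after li $t7, 1: $t7=1
after li $t1, 5: $t1=5
after xor $t7, $t7, 7: $t7=1^7=6
after sub $t1, $t1, 1: $t1=5-1=4
cmp $t1, 0  (cmp 4,0)
bgt start: taken
After step 6: $t1 = 4.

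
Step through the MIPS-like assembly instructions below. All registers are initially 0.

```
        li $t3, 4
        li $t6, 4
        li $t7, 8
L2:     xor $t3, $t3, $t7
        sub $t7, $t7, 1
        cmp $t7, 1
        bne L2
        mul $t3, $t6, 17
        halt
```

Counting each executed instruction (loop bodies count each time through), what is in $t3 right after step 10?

11

li $t3, 4 → $t3=4
li $t6, 4 → $t6=4
li $t7, 8 → $t7=8
xor $t3, $t3, $t7 → $t3=4^8=12
sub $t7, $t7, 1 → $t7=8-1=7
cmp $t7, 1  (cmp 7,1)
bne L2: taken
xor $t3, $t3, $t7 → $t3=12^7=11
sub $t7, $t7, 1 → $t7=7-1=6
cmp $t7, 1  (cmp 6,1)
After step 10: $t3 = 11.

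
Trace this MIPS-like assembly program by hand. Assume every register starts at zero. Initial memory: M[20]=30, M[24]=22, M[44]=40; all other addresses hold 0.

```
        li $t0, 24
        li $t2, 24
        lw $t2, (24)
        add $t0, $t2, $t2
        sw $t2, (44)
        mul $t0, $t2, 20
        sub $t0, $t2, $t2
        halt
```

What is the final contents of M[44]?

22

li $t0, 24 → $t0=24
li $t2, 24 → $t2=24
lw $t2, (24) → $t2=M[24]=22
add $t0, $t2, $t2 → $t0=22+22=44
sw $t2, (44) → M[44]=22
mul $t0, $t2, 20 → $t0=22*20=440
sub $t0, $t2, $t2 → $t0=22-22=0
halt.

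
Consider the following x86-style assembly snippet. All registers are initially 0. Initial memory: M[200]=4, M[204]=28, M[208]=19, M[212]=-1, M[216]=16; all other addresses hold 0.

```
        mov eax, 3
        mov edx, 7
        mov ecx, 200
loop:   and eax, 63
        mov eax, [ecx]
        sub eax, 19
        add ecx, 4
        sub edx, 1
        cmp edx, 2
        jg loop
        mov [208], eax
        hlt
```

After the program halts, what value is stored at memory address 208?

after mov eax, 3: eax=3
after mov edx, 7: edx=7
after mov ecx, 200: ecx=200
after and eax, 63: eax=3&63=3
after mov eax, [ecx]: eax=M[200]=4
after sub eax, 19: eax=4-19=-15
after add ecx, 4: ecx=200+4=204
after sub edx, 1: edx=7-1=6
cmp edx, 2  (cmp 6,2)
jg loop: taken
after and eax, 63: eax=(-15)&63=49
after mov eax, [ecx]: eax=M[204]=28
after sub eax, 19: eax=28-19=9
after add ecx, 4: ecx=204+4=208
after sub edx, 1: edx=6-1=5
cmp edx, 2  (cmp 5,2)
jg loop: taken
after and eax, 63: eax=9&63=9
after mov eax, [ecx]: eax=M[208]=19
after sub eax, 19: eax=19-19=0
after add ecx, 4: ecx=208+4=212
after sub edx, 1: edx=5-1=4
cmp edx, 2  (cmp 4,2)
jg loop: taken
after and eax, 63: eax=0&63=0
after mov eax, [ecx]: eax=M[212]=-1
after sub eax, 19: eax=(-1)-19=-20
after add ecx, 4: ecx=212+4=216
after sub edx, 1: edx=4-1=3
cmp edx, 2  (cmp 3,2)
jg loop: taken
after and eax, 63: eax=(-20)&63=44
after mov eax, [ecx]: eax=M[216]=16
after sub eax, 19: eax=16-19=-3
after add ecx, 4: ecx=216+4=220
after sub edx, 1: edx=3-1=2
cmp edx, 2  (cmp 2,2)
jg loop: not taken
mov [208], eax → M[208]=-3
halt.

-3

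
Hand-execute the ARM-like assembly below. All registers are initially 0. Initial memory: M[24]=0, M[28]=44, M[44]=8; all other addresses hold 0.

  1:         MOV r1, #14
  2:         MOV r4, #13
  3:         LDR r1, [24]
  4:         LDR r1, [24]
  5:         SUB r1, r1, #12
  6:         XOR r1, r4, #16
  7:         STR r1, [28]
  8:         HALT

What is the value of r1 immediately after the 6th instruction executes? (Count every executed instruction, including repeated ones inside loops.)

r1=14
r4=13
r1=M[24]=0
r1=M[24]=0
r1=0-12=-12
r1=13^16=29
After step 6: r1 = 29.

29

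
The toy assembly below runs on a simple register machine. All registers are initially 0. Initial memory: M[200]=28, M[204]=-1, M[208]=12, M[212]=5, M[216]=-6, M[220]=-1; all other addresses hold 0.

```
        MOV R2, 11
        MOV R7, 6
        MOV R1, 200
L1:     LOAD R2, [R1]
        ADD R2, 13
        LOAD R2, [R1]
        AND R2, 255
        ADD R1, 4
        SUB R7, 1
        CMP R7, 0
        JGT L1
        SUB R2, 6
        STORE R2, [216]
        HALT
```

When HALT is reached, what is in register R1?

after MOV R2, 11: R2=11
after MOV R7, 6: R7=6
after MOV R1, 200: R1=200
after LOAD R2, [R1]: R2=M[200]=28
after ADD R2, 13: R2=28+13=41
after LOAD R2, [R1]: R2=M[200]=28
after AND R2, 255: R2=28&255=28
after ADD R1, 4: R1=200+4=204
after SUB R7, 1: R7=6-1=5
CMP R7, 0  (cmp 5,0)
JGT L1: taken
after LOAD R2, [R1]: R2=M[204]=-1
after ADD R2, 13: R2=(-1)+13=12
after LOAD R2, [R1]: R2=M[204]=-1
after AND R2, 255: R2=(-1)&255=255
after ADD R1, 4: R1=204+4=208
after SUB R7, 1: R7=5-1=4
CMP R7, 0  (cmp 4,0)
JGT L1: taken
after LOAD R2, [R1]: R2=M[208]=12
after ADD R2, 13: R2=12+13=25
after LOAD R2, [R1]: R2=M[208]=12
after AND R2, 255: R2=12&255=12
after ADD R1, 4: R1=208+4=212
after SUB R7, 1: R7=4-1=3
CMP R7, 0  (cmp 3,0)
JGT L1: taken
after LOAD R2, [R1]: R2=M[212]=5
after ADD R2, 13: R2=5+13=18
after LOAD R2, [R1]: R2=M[212]=5
after AND R2, 255: R2=5&255=5
after ADD R1, 4: R1=212+4=216
after SUB R7, 1: R7=3-1=2
CMP R7, 0  (cmp 2,0)
JGT L1: taken
after LOAD R2, [R1]: R2=M[216]=-6
after ADD R2, 13: R2=(-6)+13=7
after LOAD R2, [R1]: R2=M[216]=-6
after AND R2, 255: R2=(-6)&255=250
after ADD R1, 4: R1=216+4=220
after SUB R7, 1: R7=2-1=1
CMP R7, 0  (cmp 1,0)
JGT L1: taken
after LOAD R2, [R1]: R2=M[220]=-1
after ADD R2, 13: R2=(-1)+13=12
after LOAD R2, [R1]: R2=M[220]=-1
after AND R2, 255: R2=(-1)&255=255
after ADD R1, 4: R1=220+4=224
after SUB R7, 1: R7=1-1=0
CMP R7, 0  (cmp 0,0)
JGT L1: not taken
after SUB R2, 6: R2=255-6=249
STORE R2, [216] → M[216]=249
halt.

224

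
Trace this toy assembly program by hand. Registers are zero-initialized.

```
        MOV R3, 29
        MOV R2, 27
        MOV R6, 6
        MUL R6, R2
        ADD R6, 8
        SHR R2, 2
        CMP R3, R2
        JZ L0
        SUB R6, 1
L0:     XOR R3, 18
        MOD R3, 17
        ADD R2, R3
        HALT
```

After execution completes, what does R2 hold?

after MOV R3, 29: R3=29
after MOV R2, 27: R2=27
after MOV R6, 6: R6=6
after MUL R6, R2: R6=6*27=162
after ADD R6, 8: R6=162+8=170
after SHR R2, 2: R2=27>>2=6
CMP R3, R2  (cmp 29,6)
JZ L0: not taken
after SUB R6, 1: R6=170-1=169
after XOR R3, 18: R3=29^18=15
after MOD R3, 17: R3=15%17=15
after ADD R2, R3: R2=6+15=21
halt.

21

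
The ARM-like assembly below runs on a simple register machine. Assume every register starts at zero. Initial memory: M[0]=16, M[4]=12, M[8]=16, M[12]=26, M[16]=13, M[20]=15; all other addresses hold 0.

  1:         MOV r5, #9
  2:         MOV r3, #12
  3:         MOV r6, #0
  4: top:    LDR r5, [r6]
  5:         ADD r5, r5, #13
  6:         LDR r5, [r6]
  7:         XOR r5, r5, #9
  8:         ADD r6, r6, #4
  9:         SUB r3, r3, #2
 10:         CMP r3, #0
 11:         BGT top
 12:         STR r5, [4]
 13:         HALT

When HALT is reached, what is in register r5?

r5=9
r3=12
r6=0
r5=M[0]=16
r5=16+13=29
r5=M[0]=16
r5=16^9=25
r6=0+4=4
r3=12-2=10
CMP r3, #0  (cmp 10,0)
BGT top: taken
r5=M[4]=12
r5=12+13=25
r5=M[4]=12
r5=12^9=5
r6=4+4=8
r3=10-2=8
CMP r3, #0  (cmp 8,0)
BGT top: taken
r5=M[8]=16
r5=16+13=29
r5=M[8]=16
r5=16^9=25
r6=8+4=12
r3=8-2=6
CMP r3, #0  (cmp 6,0)
BGT top: taken
r5=M[12]=26
r5=26+13=39
r5=M[12]=26
r5=26^9=19
r6=12+4=16
r3=6-2=4
CMP r3, #0  (cmp 4,0)
BGT top: taken
r5=M[16]=13
r5=13+13=26
r5=M[16]=13
r5=13^9=4
r6=16+4=20
r3=4-2=2
CMP r3, #0  (cmp 2,0)
BGT top: taken
r5=M[20]=15
r5=15+13=28
r5=M[20]=15
r5=15^9=6
r6=20+4=24
r3=2-2=0
CMP r3, #0  (cmp 0,0)
BGT top: not taken
STR r5, [4] → M[4]=6
halt.

6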